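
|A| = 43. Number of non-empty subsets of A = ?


Total subsets = 2^n = 2^43 = 8796093022208
Non-empty subsets exclude the empty set: 2^n - 1
= 8796093022208 - 1
= 8796093022207

Number of non-empty subsets = 8796093022207


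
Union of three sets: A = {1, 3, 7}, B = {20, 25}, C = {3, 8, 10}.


A ∪ B = {1, 3, 7, 20, 25}
(A ∪ B) ∪ C = {1, 3, 7, 8, 10, 20, 25}

A ∪ B ∪ C = {1, 3, 7, 8, 10, 20, 25}


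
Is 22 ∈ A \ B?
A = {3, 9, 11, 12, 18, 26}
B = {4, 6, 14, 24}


A = {3, 9, 11, 12, 18, 26}, B = {4, 6, 14, 24}
A \ B = elements in A but not in B
A \ B = {3, 9, 11, 12, 18, 26}
Checking if 22 ∈ A \ B
22 is not in A \ B → False

22 ∉ A \ B


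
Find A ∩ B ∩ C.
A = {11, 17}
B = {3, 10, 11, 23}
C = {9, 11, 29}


A ∩ B = {11}
(A ∩ B) ∩ C = {11}

A ∩ B ∩ C = {11}


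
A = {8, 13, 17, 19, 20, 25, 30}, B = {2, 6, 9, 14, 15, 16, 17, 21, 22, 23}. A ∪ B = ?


A ∪ B = all elements in A or B (or both)
A = {8, 13, 17, 19, 20, 25, 30}
B = {2, 6, 9, 14, 15, 16, 17, 21, 22, 23}
A ∪ B = {2, 6, 8, 9, 13, 14, 15, 16, 17, 19, 20, 21, 22, 23, 25, 30}

A ∪ B = {2, 6, 8, 9, 13, 14, 15, 16, 17, 19, 20, 21, 22, 23, 25, 30}


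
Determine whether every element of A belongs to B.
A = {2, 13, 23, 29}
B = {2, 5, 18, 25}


A ⊆ B means every element of A is in B.
Elements in A not in B: {13, 23, 29}
So A ⊄ B.

No, A ⊄ B


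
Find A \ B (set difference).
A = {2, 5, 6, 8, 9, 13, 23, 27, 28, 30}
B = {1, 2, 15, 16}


A \ B = elements in A but not in B
A = {2, 5, 6, 8, 9, 13, 23, 27, 28, 30}
B = {1, 2, 15, 16}
Remove from A any elements in B
A \ B = {5, 6, 8, 9, 13, 23, 27, 28, 30}

A \ B = {5, 6, 8, 9, 13, 23, 27, 28, 30}


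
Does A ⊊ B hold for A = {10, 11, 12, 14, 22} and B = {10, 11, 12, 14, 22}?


A ⊂ B requires: A ⊆ B AND A ≠ B.
A ⊆ B? Yes
A = B? Yes
A = B, so A is not a PROPER subset.

No, A is not a proper subset of B


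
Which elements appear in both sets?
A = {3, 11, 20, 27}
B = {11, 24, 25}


A ∩ B = elements in both A and B
A = {3, 11, 20, 27}
B = {11, 24, 25}
A ∩ B = {11}

A ∩ B = {11}


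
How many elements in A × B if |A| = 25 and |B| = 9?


|A × B| = |A| × |B|
= 25 × 9
= 225

|A × B| = 225


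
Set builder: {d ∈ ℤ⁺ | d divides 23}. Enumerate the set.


Checking each candidate:
Condition: positive divisors of 23
Result = {1, 23}

{1, 23}


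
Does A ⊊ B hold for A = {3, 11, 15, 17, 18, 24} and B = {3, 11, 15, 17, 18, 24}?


A ⊂ B requires: A ⊆ B AND A ≠ B.
A ⊆ B? Yes
A = B? Yes
A = B, so A is not a PROPER subset.

No, A is not a proper subset of B


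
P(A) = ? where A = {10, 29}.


|A| = 2, so |P(A)| = 2^2 = 4
Enumerate subsets by cardinality (0 to 2):
∅, {10}, {29}, {10, 29}

P(A) has 4 subsets: ∅, {10}, {29}, {10, 29}


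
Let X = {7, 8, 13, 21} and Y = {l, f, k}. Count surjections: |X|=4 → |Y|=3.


n = |X| = 4, k = |Y| = 3. Surjections via inclusion-exclusion:
S(n,k) = Σ(-1)^i × C(k,i) × (k-i)^n, i=0 to k
i=0: (-1)^0×C(3,0)×3^4 = 81
i=1: (-1)^1×C(3,1)×2^4 = -48
i=2: (-1)^2×C(3,2)×1^4 = 3
i=3: (-1)^3×C(3,3)×0^4 = 0
Total = 36

Number of surjections = 36


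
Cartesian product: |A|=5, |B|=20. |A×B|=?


|A × B| = |A| × |B|
= 5 × 20
= 100

|A × B| = 100


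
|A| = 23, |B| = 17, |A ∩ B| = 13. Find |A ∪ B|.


|A ∪ B| = |A| + |B| - |A ∩ B|
= 23 + 17 - 13
= 27

|A ∪ B| = 27


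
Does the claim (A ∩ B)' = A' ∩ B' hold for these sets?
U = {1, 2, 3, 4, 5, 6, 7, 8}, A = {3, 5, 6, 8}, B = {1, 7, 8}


LHS: A ∩ B = {8}
(A ∩ B)' = U \ (A ∩ B) = {1, 2, 3, 4, 5, 6, 7}
A' = {1, 2, 4, 7}, B' = {2, 3, 4, 5, 6}
Claimed RHS: A' ∩ B' = {2, 4}
Identity is INVALID: LHS = {1, 2, 3, 4, 5, 6, 7} but the RHS claimed here equals {2, 4}. The correct form is (A ∩ B)' = A' ∪ B'.

Identity is invalid: (A ∩ B)' = {1, 2, 3, 4, 5, 6, 7} but A' ∩ B' = {2, 4}. The correct De Morgan law is (A ∩ B)' = A' ∪ B'.


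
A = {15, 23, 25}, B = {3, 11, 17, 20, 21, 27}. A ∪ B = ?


A ∪ B = all elements in A or B (or both)
A = {15, 23, 25}
B = {3, 11, 17, 20, 21, 27}
A ∪ B = {3, 11, 15, 17, 20, 21, 23, 25, 27}

A ∪ B = {3, 11, 15, 17, 20, 21, 23, 25, 27}


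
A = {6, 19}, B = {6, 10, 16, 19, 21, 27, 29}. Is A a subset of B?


A ⊆ B means every element of A is in B.
All elements of A are in B.
So A ⊆ B.

Yes, A ⊆ B


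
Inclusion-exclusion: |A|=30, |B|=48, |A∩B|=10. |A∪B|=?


|A ∪ B| = |A| + |B| - |A ∩ B|
= 30 + 48 - 10
= 68

|A ∪ B| = 68


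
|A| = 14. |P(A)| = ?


Number of subsets = 2^n
= 2^14
= 16384

|P(A)| = 16384


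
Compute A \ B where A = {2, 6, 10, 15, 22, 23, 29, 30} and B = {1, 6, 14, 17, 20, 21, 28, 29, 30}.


A \ B = elements in A but not in B
A = {2, 6, 10, 15, 22, 23, 29, 30}
B = {1, 6, 14, 17, 20, 21, 28, 29, 30}
Remove from A any elements in B
A \ B = {2, 10, 15, 22, 23}

A \ B = {2, 10, 15, 22, 23}


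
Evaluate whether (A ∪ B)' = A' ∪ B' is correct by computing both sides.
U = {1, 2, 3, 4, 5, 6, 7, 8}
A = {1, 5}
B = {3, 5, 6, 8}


LHS: A ∪ B = {1, 3, 5, 6, 8}
(A ∪ B)' = U \ (A ∪ B) = {2, 4, 7}
A' = {2, 3, 4, 6, 7, 8}, B' = {1, 2, 4, 7}
Claimed RHS: A' ∪ B' = {1, 2, 3, 4, 6, 7, 8}
Identity is INVALID: LHS = {2, 4, 7} but the RHS claimed here equals {1, 2, 3, 4, 6, 7, 8}. The correct form is (A ∪ B)' = A' ∩ B'.

Identity is invalid: (A ∪ B)' = {2, 4, 7} but A' ∪ B' = {1, 2, 3, 4, 6, 7, 8}. The correct De Morgan law is (A ∪ B)' = A' ∩ B'.


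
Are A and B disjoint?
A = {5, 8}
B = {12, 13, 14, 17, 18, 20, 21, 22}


Disjoint means A ∩ B = ∅.
A ∩ B = ∅
A ∩ B = ∅, so A and B are disjoint.

Yes, A and B are disjoint


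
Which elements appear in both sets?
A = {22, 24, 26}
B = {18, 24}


A ∩ B = elements in both A and B
A = {22, 24, 26}
B = {18, 24}
A ∩ B = {24}

A ∩ B = {24}


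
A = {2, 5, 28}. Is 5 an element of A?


A = {2, 5, 28}
Checking if 5 is in A
5 is in A → True

5 ∈ A


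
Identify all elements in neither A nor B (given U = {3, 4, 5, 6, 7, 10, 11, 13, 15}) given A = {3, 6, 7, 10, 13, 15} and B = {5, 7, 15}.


A = {3, 6, 7, 10, 13, 15}
B = {5, 7, 15}
Region: in neither A nor B (given U = {3, 4, 5, 6, 7, 10, 11, 13, 15})
Elements: {4, 11}

Elements in neither A nor B (given U = {3, 4, 5, 6, 7, 10, 11, 13, 15}): {4, 11}


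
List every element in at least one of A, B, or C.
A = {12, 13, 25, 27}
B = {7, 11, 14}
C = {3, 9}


A ∪ B = {7, 11, 12, 13, 14, 25, 27}
(A ∪ B) ∪ C = {3, 7, 9, 11, 12, 13, 14, 25, 27}

A ∪ B ∪ C = {3, 7, 9, 11, 12, 13, 14, 25, 27}


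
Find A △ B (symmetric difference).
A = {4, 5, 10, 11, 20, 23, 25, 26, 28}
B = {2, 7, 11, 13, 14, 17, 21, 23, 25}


A △ B = (A \ B) ∪ (B \ A) = elements in exactly one of A or B
A \ B = {4, 5, 10, 20, 26, 28}
B \ A = {2, 7, 13, 14, 17, 21}
A △ B = {2, 4, 5, 7, 10, 13, 14, 17, 20, 21, 26, 28}

A △ B = {2, 4, 5, 7, 10, 13, 14, 17, 20, 21, 26, 28}


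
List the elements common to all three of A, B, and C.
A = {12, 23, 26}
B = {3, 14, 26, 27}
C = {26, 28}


A ∩ B = {26}
(A ∩ B) ∩ C = {26}

A ∩ B ∩ C = {26}


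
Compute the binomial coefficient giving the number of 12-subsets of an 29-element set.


C(n,k) = n! / (k!(n-k)!)
C(29,12) = 29! / (12!17!)
= 51895935

C(29,12) = 51895935


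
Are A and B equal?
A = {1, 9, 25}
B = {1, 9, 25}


Two sets are equal iff they have exactly the same elements.
A = {1, 9, 25}
B = {1, 9, 25}
Same elements → A = B

Yes, A = B


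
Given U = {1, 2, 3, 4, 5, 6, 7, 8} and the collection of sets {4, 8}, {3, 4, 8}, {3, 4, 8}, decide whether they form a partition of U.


A partition requires: (1) non-empty parts, (2) pairwise disjoint, (3) union = U
Parts: {4, 8}, {3, 4, 8}, {3, 4, 8}
Union of parts: {3, 4, 8}
U = {1, 2, 3, 4, 5, 6, 7, 8}
All non-empty? True
Pairwise disjoint? False
Covers U? False

No, not a valid partition


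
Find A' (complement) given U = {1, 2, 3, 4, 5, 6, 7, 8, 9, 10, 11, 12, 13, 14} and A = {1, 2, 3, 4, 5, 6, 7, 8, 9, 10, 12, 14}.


Aᶜ = U \ A = elements in U but not in A
U = {1, 2, 3, 4, 5, 6, 7, 8, 9, 10, 11, 12, 13, 14}
A = {1, 2, 3, 4, 5, 6, 7, 8, 9, 10, 12, 14}
Aᶜ = {11, 13}

Aᶜ = {11, 13}


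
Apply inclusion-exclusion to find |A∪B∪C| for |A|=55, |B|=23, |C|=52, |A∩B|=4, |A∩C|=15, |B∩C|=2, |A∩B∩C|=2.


|A∪B∪C| = |A|+|B|+|C| - |A∩B|-|A∩C|-|B∩C| + |A∩B∩C|
= 55+23+52 - 4-15-2 + 2
= 130 - 21 + 2
= 111

|A ∪ B ∪ C| = 111


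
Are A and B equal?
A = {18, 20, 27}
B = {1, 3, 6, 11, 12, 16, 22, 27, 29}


Two sets are equal iff they have exactly the same elements.
A = {18, 20, 27}
B = {1, 3, 6, 11, 12, 16, 22, 27, 29}
Differences: {1, 3, 6, 11, 12, 16, 18, 20, 22, 29}
A ≠ B

No, A ≠ B


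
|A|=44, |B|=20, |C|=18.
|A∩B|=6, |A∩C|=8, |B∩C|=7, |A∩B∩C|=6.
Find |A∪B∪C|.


|A∪B∪C| = |A|+|B|+|C| - |A∩B|-|A∩C|-|B∩C| + |A∩B∩C|
= 44+20+18 - 6-8-7 + 6
= 82 - 21 + 6
= 67

|A ∪ B ∪ C| = 67


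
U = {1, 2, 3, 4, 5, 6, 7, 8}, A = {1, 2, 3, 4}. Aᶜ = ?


Aᶜ = U \ A = elements in U but not in A
U = {1, 2, 3, 4, 5, 6, 7, 8}
A = {1, 2, 3, 4}
Aᶜ = {5, 6, 7, 8}

Aᶜ = {5, 6, 7, 8}


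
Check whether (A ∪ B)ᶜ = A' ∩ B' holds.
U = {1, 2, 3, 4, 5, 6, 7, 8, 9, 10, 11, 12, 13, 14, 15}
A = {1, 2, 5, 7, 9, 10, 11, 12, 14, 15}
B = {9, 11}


LHS: A ∪ B = {1, 2, 5, 7, 9, 10, 11, 12, 14, 15}
(A ∪ B)' = U \ (A ∪ B) = {3, 4, 6, 8, 13}
A' = {3, 4, 6, 8, 13}, B' = {1, 2, 3, 4, 5, 6, 7, 8, 10, 12, 13, 14, 15}
Claimed RHS: A' ∩ B' = {3, 4, 6, 8, 13}
Identity is VALID: LHS = RHS = {3, 4, 6, 8, 13} ✓

Identity is valid. (A ∪ B)' = A' ∩ B' = {3, 4, 6, 8, 13}


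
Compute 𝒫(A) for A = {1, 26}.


|A| = 2, so |P(A)| = 2^2 = 4
Enumerate subsets by cardinality (0 to 2):
∅, {1}, {26}, {1, 26}

P(A) has 4 subsets: ∅, {1}, {26}, {1, 26}


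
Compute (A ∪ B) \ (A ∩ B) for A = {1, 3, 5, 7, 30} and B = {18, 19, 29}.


A △ B = (A \ B) ∪ (B \ A) = elements in exactly one of A or B
A \ B = {1, 3, 5, 7, 30}
B \ A = {18, 19, 29}
A △ B = {1, 3, 5, 7, 18, 19, 29, 30}

A △ B = {1, 3, 5, 7, 18, 19, 29, 30}


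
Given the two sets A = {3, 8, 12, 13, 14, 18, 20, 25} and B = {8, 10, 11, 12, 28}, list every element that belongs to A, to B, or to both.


A ∪ B = all elements in A or B (or both)
A = {3, 8, 12, 13, 14, 18, 20, 25}
B = {8, 10, 11, 12, 28}
A ∪ B = {3, 8, 10, 11, 12, 13, 14, 18, 20, 25, 28}

A ∪ B = {3, 8, 10, 11, 12, 13, 14, 18, 20, 25, 28}


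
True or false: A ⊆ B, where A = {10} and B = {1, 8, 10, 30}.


A ⊆ B means every element of A is in B.
All elements of A are in B.
So A ⊆ B.

Yes, A ⊆ B


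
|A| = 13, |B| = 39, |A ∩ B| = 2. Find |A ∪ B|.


|A ∪ B| = |A| + |B| - |A ∩ B|
= 13 + 39 - 2
= 50

|A ∪ B| = 50


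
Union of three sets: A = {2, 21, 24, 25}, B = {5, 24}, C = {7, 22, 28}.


A ∪ B = {2, 5, 21, 24, 25}
(A ∪ B) ∪ C = {2, 5, 7, 21, 22, 24, 25, 28}

A ∪ B ∪ C = {2, 5, 7, 21, 22, 24, 25, 28}


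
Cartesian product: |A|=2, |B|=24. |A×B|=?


|A × B| = |A| × |B|
= 2 × 24
= 48

|A × B| = 48


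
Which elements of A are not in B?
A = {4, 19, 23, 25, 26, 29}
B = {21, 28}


A \ B = elements in A but not in B
A = {4, 19, 23, 25, 26, 29}
B = {21, 28}
Remove from A any elements in B
A \ B = {4, 19, 23, 25, 26, 29}

A \ B = {4, 19, 23, 25, 26, 29}


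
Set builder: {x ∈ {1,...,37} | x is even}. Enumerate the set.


Checking each candidate:
Condition: even numbers in {1,...,37}
Result = {2, 4, 6, 8, 10, 12, 14, 16, 18, 20, 22, 24, 26, 28, 30, 32, 34, 36}

{2, 4, 6, 8, 10, 12, 14, 16, 18, 20, 22, 24, 26, 28, 30, 32, 34, 36}


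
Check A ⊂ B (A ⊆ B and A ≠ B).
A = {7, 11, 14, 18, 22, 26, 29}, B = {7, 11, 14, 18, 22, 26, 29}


A ⊂ B requires: A ⊆ B AND A ≠ B.
A ⊆ B? Yes
A = B? Yes
A = B, so A is not a PROPER subset.

No, A is not a proper subset of B


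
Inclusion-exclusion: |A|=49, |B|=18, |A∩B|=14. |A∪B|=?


|A ∪ B| = |A| + |B| - |A ∩ B|
= 49 + 18 - 14
= 53

|A ∪ B| = 53


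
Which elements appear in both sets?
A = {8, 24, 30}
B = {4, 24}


A ∩ B = elements in both A and B
A = {8, 24, 30}
B = {4, 24}
A ∩ B = {24}

A ∩ B = {24}


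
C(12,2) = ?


C(n,k) = n! / (k!(n-k)!)
C(12,2) = 12! / (2!10!)
= 66

C(12,2) = 66


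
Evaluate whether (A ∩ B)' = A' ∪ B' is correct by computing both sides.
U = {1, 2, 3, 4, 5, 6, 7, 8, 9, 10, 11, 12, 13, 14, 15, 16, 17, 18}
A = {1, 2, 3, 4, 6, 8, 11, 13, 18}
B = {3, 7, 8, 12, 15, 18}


LHS: A ∩ B = {3, 8, 18}
(A ∩ B)' = U \ (A ∩ B) = {1, 2, 4, 5, 6, 7, 9, 10, 11, 12, 13, 14, 15, 16, 17}
A' = {5, 7, 9, 10, 12, 14, 15, 16, 17}, B' = {1, 2, 4, 5, 6, 9, 10, 11, 13, 14, 16, 17}
Claimed RHS: A' ∪ B' = {1, 2, 4, 5, 6, 7, 9, 10, 11, 12, 13, 14, 15, 16, 17}
Identity is VALID: LHS = RHS = {1, 2, 4, 5, 6, 7, 9, 10, 11, 12, 13, 14, 15, 16, 17} ✓

Identity is valid. (A ∩ B)' = A' ∪ B' = {1, 2, 4, 5, 6, 7, 9, 10, 11, 12, 13, 14, 15, 16, 17}


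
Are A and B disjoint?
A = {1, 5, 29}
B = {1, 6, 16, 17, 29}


Disjoint means A ∩ B = ∅.
A ∩ B = {1, 29}
A ∩ B ≠ ∅, so A and B are NOT disjoint.

No, A and B are not disjoint (A ∩ B = {1, 29})


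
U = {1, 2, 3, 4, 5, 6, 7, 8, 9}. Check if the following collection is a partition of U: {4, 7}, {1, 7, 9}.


A partition requires: (1) non-empty parts, (2) pairwise disjoint, (3) union = U
Parts: {4, 7}, {1, 7, 9}
Union of parts: {1, 4, 7, 9}
U = {1, 2, 3, 4, 5, 6, 7, 8, 9}
All non-empty? True
Pairwise disjoint? False
Covers U? False

No, not a valid partition


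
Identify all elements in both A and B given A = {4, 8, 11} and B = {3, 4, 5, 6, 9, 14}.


A = {4, 8, 11}
B = {3, 4, 5, 6, 9, 14}
Region: in both A and B
Elements: {4}

Elements in both A and B: {4}


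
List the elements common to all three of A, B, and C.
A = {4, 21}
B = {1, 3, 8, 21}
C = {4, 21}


A ∩ B = {21}
(A ∩ B) ∩ C = {21}

A ∩ B ∩ C = {21}


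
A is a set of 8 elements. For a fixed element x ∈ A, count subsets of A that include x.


Subsets of A containing x correspond to subsets of A \ {x}, which has 7 elements.
Count = 2^(n-1) = 2^7
= 128

Number of subsets containing x = 128


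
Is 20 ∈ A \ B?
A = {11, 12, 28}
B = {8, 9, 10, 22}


A = {11, 12, 28}, B = {8, 9, 10, 22}
A \ B = elements in A but not in B
A \ B = {11, 12, 28}
Checking if 20 ∈ A \ B
20 is not in A \ B → False

20 ∉ A \ B


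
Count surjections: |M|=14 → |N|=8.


n = |M| = 14, k = |N| = 8. Surjections via inclusion-exclusion:
S(n,k) = Σ(-1)^i × C(k,i) × (k-i)^n, i=0 to k
i=0: (-1)^0×C(8,0)×8^14 = 4398046511104
i=1: (-1)^1×C(8,1)×7^14 = -5425784582792
i=2: (-1)^2×C(8,2)×6^14 = 2194196594688
i=3: (-1)^3×C(8,3)×5^14 = -341796875000
i=4: (-1)^4×C(8,4)×4^14 = 18790481920
i=5: (-1)^5×C(8,5)×3^14 = -267846264
i=6: (-1)^6×C(8,6)×2^14 = 458752
i=7: (-1)^7×C(8,7)×1^14 = -8
i=8: (-1)^8×C(8,8)×0^14 = 0
Total = 843184742400

Number of surjections = 843184742400


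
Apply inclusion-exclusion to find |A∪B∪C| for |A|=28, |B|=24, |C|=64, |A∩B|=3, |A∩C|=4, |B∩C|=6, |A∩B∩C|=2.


|A∪B∪C| = |A|+|B|+|C| - |A∩B|-|A∩C|-|B∩C| + |A∩B∩C|
= 28+24+64 - 3-4-6 + 2
= 116 - 13 + 2
= 105

|A ∪ B ∪ C| = 105


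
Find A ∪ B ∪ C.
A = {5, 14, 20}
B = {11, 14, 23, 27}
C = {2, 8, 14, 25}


A ∪ B = {5, 11, 14, 20, 23, 27}
(A ∪ B) ∪ C = {2, 5, 8, 11, 14, 20, 23, 25, 27}

A ∪ B ∪ C = {2, 5, 8, 11, 14, 20, 23, 25, 27}


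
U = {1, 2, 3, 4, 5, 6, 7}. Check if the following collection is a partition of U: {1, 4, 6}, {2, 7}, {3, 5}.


A partition requires: (1) non-empty parts, (2) pairwise disjoint, (3) union = U
Parts: {1, 4, 6}, {2, 7}, {3, 5}
Union of parts: {1, 2, 3, 4, 5, 6, 7}
U = {1, 2, 3, 4, 5, 6, 7}
All non-empty? True
Pairwise disjoint? True
Covers U? True

Yes, valid partition


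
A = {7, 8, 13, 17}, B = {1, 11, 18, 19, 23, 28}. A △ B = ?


A △ B = (A \ B) ∪ (B \ A) = elements in exactly one of A or B
A \ B = {7, 8, 13, 17}
B \ A = {1, 11, 18, 19, 23, 28}
A △ B = {1, 7, 8, 11, 13, 17, 18, 19, 23, 28}

A △ B = {1, 7, 8, 11, 13, 17, 18, 19, 23, 28}


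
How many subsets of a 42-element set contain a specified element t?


Subsets of A containing t correspond to subsets of A \ {t}, which has 41 elements.
Count = 2^(n-1) = 2^41
= 2199023255552

Number of subsets containing t = 2199023255552


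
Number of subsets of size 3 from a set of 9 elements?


C(n,k) = n! / (k!(n-k)!)
C(9,3) = 9! / (3!6!)
= 84

C(9,3) = 84


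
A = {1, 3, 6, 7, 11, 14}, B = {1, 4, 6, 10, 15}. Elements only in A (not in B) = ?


A = {1, 3, 6, 7, 11, 14}
B = {1, 4, 6, 10, 15}
Region: only in A (not in B)
Elements: {3, 7, 11, 14}

Elements only in A (not in B): {3, 7, 11, 14}


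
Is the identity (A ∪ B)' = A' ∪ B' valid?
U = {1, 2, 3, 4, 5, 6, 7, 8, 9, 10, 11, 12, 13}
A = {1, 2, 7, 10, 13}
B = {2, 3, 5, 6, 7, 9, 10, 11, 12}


LHS: A ∪ B = {1, 2, 3, 5, 6, 7, 9, 10, 11, 12, 13}
(A ∪ B)' = U \ (A ∪ B) = {4, 8}
A' = {3, 4, 5, 6, 8, 9, 11, 12}, B' = {1, 4, 8, 13}
Claimed RHS: A' ∪ B' = {1, 3, 4, 5, 6, 8, 9, 11, 12, 13}
Identity is INVALID: LHS = {4, 8} but the RHS claimed here equals {1, 3, 4, 5, 6, 8, 9, 11, 12, 13}. The correct form is (A ∪ B)' = A' ∩ B'.

Identity is invalid: (A ∪ B)' = {4, 8} but A' ∪ B' = {1, 3, 4, 5, 6, 8, 9, 11, 12, 13}. The correct De Morgan law is (A ∪ B)' = A' ∩ B'.


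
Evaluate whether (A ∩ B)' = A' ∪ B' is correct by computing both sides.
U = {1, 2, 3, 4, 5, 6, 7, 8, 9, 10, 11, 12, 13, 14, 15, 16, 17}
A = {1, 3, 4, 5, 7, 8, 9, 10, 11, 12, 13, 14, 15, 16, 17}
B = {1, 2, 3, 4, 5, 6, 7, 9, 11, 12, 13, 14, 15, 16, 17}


LHS: A ∩ B = {1, 3, 4, 5, 7, 9, 11, 12, 13, 14, 15, 16, 17}
(A ∩ B)' = U \ (A ∩ B) = {2, 6, 8, 10}
A' = {2, 6}, B' = {8, 10}
Claimed RHS: A' ∪ B' = {2, 6, 8, 10}
Identity is VALID: LHS = RHS = {2, 6, 8, 10} ✓

Identity is valid. (A ∩ B)' = A' ∪ B' = {2, 6, 8, 10}


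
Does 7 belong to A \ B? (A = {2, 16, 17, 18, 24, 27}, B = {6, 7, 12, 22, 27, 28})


A = {2, 16, 17, 18, 24, 27}, B = {6, 7, 12, 22, 27, 28}
A \ B = elements in A but not in B
A \ B = {2, 16, 17, 18, 24}
Checking if 7 ∈ A \ B
7 is not in A \ B → False

7 ∉ A \ B


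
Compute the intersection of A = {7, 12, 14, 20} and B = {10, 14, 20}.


A ∩ B = elements in both A and B
A = {7, 12, 14, 20}
B = {10, 14, 20}
A ∩ B = {14, 20}

A ∩ B = {14, 20}


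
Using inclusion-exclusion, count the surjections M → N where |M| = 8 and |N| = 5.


n = |M| = 8, k = |N| = 5. Surjections via inclusion-exclusion:
S(n,k) = Σ(-1)^i × C(k,i) × (k-i)^n, i=0 to k
i=0: (-1)^0×C(5,0)×5^8 = 390625
i=1: (-1)^1×C(5,1)×4^8 = -327680
i=2: (-1)^2×C(5,2)×3^8 = 65610
i=3: (-1)^3×C(5,3)×2^8 = -2560
i=4: (-1)^4×C(5,4)×1^8 = 5
i=5: (-1)^5×C(5,5)×0^8 = 0
Total = 126000

Number of surjections = 126000


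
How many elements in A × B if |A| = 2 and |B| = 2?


|A × B| = |A| × |B|
= 2 × 2
= 4

|A × B| = 4


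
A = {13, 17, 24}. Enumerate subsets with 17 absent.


A subset of A that omits 17 is a subset of A \ {17}, so there are 2^(n-1) = 2^2 = 4 of them.
Subsets excluding 17: ∅, {13}, {24}, {13, 24}

Subsets excluding 17 (4 total): ∅, {13}, {24}, {13, 24}


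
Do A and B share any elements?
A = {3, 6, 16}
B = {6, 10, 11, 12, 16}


Disjoint means A ∩ B = ∅.
A ∩ B = {6, 16}
A ∩ B ≠ ∅, so A and B are NOT disjoint.

Yes — A and B share the element(s) of A ∩ B = {6, 16}, so they are not disjoint


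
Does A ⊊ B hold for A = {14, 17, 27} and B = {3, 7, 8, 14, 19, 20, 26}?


A ⊂ B requires: A ⊆ B AND A ≠ B.
A ⊆ B? No
A ⊄ B, so A is not a proper subset.

No, A is not a proper subset of B


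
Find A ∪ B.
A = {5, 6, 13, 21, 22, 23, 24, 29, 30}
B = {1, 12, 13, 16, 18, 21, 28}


A ∪ B = all elements in A or B (or both)
A = {5, 6, 13, 21, 22, 23, 24, 29, 30}
B = {1, 12, 13, 16, 18, 21, 28}
A ∪ B = {1, 5, 6, 12, 13, 16, 18, 21, 22, 23, 24, 28, 29, 30}

A ∪ B = {1, 5, 6, 12, 13, 16, 18, 21, 22, 23, 24, 28, 29, 30}


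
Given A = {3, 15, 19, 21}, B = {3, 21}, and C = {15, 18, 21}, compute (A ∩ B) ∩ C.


A ∩ B = {3, 21}
(A ∩ B) ∩ C = {21}

A ∩ B ∩ C = {21}


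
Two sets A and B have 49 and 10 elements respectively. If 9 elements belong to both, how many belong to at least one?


|A ∪ B| = |A| + |B| - |A ∩ B|
= 49 + 10 - 9
= 50

|A ∪ B| = 50


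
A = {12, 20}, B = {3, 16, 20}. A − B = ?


A \ B = elements in A but not in B
A = {12, 20}
B = {3, 16, 20}
Remove from A any elements in B
A \ B = {12}

A \ B = {12}


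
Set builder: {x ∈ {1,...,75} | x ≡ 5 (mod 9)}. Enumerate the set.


Checking each candidate:
Condition: x in {1,...,75} with x ≡ 5 (mod 9)
Result = {5, 14, 23, 32, 41, 50, 59, 68}

{5, 14, 23, 32, 41, 50, 59, 68}


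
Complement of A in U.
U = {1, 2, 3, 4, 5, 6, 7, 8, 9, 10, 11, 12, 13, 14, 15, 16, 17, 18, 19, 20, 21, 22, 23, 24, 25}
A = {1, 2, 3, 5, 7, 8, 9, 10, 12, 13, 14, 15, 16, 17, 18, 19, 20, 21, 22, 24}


Aᶜ = U \ A = elements in U but not in A
U = {1, 2, 3, 4, 5, 6, 7, 8, 9, 10, 11, 12, 13, 14, 15, 16, 17, 18, 19, 20, 21, 22, 23, 24, 25}
A = {1, 2, 3, 5, 7, 8, 9, 10, 12, 13, 14, 15, 16, 17, 18, 19, 20, 21, 22, 24}
Aᶜ = {4, 6, 11, 23, 25}

Aᶜ = {4, 6, 11, 23, 25}


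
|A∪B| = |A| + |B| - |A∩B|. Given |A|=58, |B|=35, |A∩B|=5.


|A ∪ B| = |A| + |B| - |A ∩ B|
= 58 + 35 - 5
= 88

|A ∪ B| = 88


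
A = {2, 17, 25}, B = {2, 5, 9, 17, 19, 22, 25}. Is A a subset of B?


A ⊆ B means every element of A is in B.
All elements of A are in B.
So A ⊆ B.

Yes, A ⊆ B


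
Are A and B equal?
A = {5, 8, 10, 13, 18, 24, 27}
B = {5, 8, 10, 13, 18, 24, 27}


Two sets are equal iff they have exactly the same elements.
A = {5, 8, 10, 13, 18, 24, 27}
B = {5, 8, 10, 13, 18, 24, 27}
Same elements → A = B

Yes, A = B


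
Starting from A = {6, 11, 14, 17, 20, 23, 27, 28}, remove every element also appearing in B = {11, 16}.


A \ B = elements in A but not in B
A = {6, 11, 14, 17, 20, 23, 27, 28}
B = {11, 16}
Remove from A any elements in B
A \ B = {6, 14, 17, 20, 23, 27, 28}

A \ B = {6, 14, 17, 20, 23, 27, 28}


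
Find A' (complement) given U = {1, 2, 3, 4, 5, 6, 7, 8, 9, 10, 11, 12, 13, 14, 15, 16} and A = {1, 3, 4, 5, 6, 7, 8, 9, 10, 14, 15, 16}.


Aᶜ = U \ A = elements in U but not in A
U = {1, 2, 3, 4, 5, 6, 7, 8, 9, 10, 11, 12, 13, 14, 15, 16}
A = {1, 3, 4, 5, 6, 7, 8, 9, 10, 14, 15, 16}
Aᶜ = {2, 11, 12, 13}

Aᶜ = {2, 11, 12, 13}


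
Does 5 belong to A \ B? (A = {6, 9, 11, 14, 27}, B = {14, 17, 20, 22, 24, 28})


A = {6, 9, 11, 14, 27}, B = {14, 17, 20, 22, 24, 28}
A \ B = elements in A but not in B
A \ B = {6, 9, 11, 27}
Checking if 5 ∈ A \ B
5 is not in A \ B → False

5 ∉ A \ B


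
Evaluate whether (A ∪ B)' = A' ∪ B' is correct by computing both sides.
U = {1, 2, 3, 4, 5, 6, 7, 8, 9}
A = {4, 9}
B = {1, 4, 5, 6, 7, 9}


LHS: A ∪ B = {1, 4, 5, 6, 7, 9}
(A ∪ B)' = U \ (A ∪ B) = {2, 3, 8}
A' = {1, 2, 3, 5, 6, 7, 8}, B' = {2, 3, 8}
Claimed RHS: A' ∪ B' = {1, 2, 3, 5, 6, 7, 8}
Identity is INVALID: LHS = {2, 3, 8} but the RHS claimed here equals {1, 2, 3, 5, 6, 7, 8}. The correct form is (A ∪ B)' = A' ∩ B'.

Identity is invalid: (A ∪ B)' = {2, 3, 8} but A' ∪ B' = {1, 2, 3, 5, 6, 7, 8}. The correct De Morgan law is (A ∪ B)' = A' ∩ B'.


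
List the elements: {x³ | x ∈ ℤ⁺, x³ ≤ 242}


Checking each candidate:
Condition: positive perfect cubes ≤ 242
Result = {1, 8, 27, 64, 125, 216}

{1, 8, 27, 64, 125, 216}


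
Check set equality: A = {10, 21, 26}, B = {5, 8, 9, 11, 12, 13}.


Two sets are equal iff they have exactly the same elements.
A = {10, 21, 26}
B = {5, 8, 9, 11, 12, 13}
Differences: {5, 8, 9, 10, 11, 12, 13, 21, 26}
A ≠ B

No, A ≠ B


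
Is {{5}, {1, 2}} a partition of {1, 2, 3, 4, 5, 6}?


A partition requires: (1) non-empty parts, (2) pairwise disjoint, (3) union = U
Parts: {5}, {1, 2}
Union of parts: {1, 2, 5}
U = {1, 2, 3, 4, 5, 6}
All non-empty? True
Pairwise disjoint? True
Covers U? False

No, not a valid partition


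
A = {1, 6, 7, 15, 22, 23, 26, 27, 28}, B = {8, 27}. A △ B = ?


A △ B = (A \ B) ∪ (B \ A) = elements in exactly one of A or B
A \ B = {1, 6, 7, 15, 22, 23, 26, 28}
B \ A = {8}
A △ B = {1, 6, 7, 8, 15, 22, 23, 26, 28}

A △ B = {1, 6, 7, 8, 15, 22, 23, 26, 28}


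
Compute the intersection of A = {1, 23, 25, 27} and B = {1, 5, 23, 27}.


A ∩ B = elements in both A and B
A = {1, 23, 25, 27}
B = {1, 5, 23, 27}
A ∩ B = {1, 23, 27}

A ∩ B = {1, 23, 27}


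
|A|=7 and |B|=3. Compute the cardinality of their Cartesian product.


|A × B| = |A| × |B|
= 7 × 3
= 21

|A × B| = 21


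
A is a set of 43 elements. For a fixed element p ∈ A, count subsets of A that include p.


Subsets of A containing p correspond to subsets of A \ {p}, which has 42 elements.
Count = 2^(n-1) = 2^42
= 4398046511104

Number of subsets containing p = 4398046511104


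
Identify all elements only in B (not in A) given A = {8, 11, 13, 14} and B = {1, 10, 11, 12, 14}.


A = {8, 11, 13, 14}
B = {1, 10, 11, 12, 14}
Region: only in B (not in A)
Elements: {1, 10, 12}

Elements only in B (not in A): {1, 10, 12}


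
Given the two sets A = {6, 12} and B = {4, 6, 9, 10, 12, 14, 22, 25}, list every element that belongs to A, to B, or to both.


A ∪ B = all elements in A or B (or both)
A = {6, 12}
B = {4, 6, 9, 10, 12, 14, 22, 25}
A ∪ B = {4, 6, 9, 10, 12, 14, 22, 25}

A ∪ B = {4, 6, 9, 10, 12, 14, 22, 25}


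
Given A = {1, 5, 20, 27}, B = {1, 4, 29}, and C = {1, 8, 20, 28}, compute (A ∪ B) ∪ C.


A ∪ B = {1, 4, 5, 20, 27, 29}
(A ∪ B) ∪ C = {1, 4, 5, 8, 20, 27, 28, 29}

A ∪ B ∪ C = {1, 4, 5, 8, 20, 27, 28, 29}


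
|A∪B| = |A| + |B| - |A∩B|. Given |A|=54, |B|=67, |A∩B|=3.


|A ∪ B| = |A| + |B| - |A ∩ B|
= 54 + 67 - 3
= 118

|A ∪ B| = 118


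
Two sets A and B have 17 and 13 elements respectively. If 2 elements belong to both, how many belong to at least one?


|A ∪ B| = |A| + |B| - |A ∩ B|
= 17 + 13 - 2
= 28

|A ∪ B| = 28


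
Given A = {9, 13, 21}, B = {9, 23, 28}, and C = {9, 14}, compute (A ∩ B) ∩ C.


A ∩ B = {9}
(A ∩ B) ∩ C = {9}

A ∩ B ∩ C = {9}


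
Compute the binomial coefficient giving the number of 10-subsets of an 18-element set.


C(n,k) = n! / (k!(n-k)!)
C(18,10) = 18! / (10!8!)
= 43758

C(18,10) = 43758


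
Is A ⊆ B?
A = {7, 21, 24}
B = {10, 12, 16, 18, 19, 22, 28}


A ⊆ B means every element of A is in B.
Elements in A not in B: {7, 21, 24}
So A ⊄ B.

No, A ⊄ B


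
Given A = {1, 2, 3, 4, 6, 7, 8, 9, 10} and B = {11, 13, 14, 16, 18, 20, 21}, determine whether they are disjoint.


Disjoint means A ∩ B = ∅.
A ∩ B = ∅
A ∩ B = ∅, so A and B are disjoint.

Yes, A and B are disjoint


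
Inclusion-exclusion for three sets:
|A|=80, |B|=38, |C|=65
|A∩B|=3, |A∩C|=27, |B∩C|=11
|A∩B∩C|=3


|A∪B∪C| = |A|+|B|+|C| - |A∩B|-|A∩C|-|B∩C| + |A∩B∩C|
= 80+38+65 - 3-27-11 + 3
= 183 - 41 + 3
= 145

|A ∪ B ∪ C| = 145


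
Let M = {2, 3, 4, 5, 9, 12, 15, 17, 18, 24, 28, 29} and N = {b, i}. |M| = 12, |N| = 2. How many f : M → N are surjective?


n = |M| = 12, k = |N| = 2. Surjections via inclusion-exclusion:
S(n,k) = Σ(-1)^i × C(k,i) × (k-i)^n, i=0 to k
i=0: (-1)^0×C(2,0)×2^12 = 4096
i=1: (-1)^1×C(2,1)×1^12 = -2
i=2: (-1)^2×C(2,2)×0^12 = 0
Total = 4094

Number of surjections = 4094


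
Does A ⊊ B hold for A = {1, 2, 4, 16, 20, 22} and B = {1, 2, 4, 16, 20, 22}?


A ⊂ B requires: A ⊆ B AND A ≠ B.
A ⊆ B? Yes
A = B? Yes
A = B, so A is not a PROPER subset.

No, A is not a proper subset of B


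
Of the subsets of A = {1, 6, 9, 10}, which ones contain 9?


A subset of A contains 9 iff the remaining 3 elements form any subset of A \ {9}.
Count: 2^(n-1) = 2^3 = 8
Subsets containing 9: {9}, {1, 9}, {6, 9}, {9, 10}, {1, 6, 9}, {1, 9, 10}, {6, 9, 10}, {1, 6, 9, 10}

Subsets containing 9 (8 total): {9}, {1, 9}, {6, 9}, {9, 10}, {1, 6, 9}, {1, 9, 10}, {6, 9, 10}, {1, 6, 9, 10}


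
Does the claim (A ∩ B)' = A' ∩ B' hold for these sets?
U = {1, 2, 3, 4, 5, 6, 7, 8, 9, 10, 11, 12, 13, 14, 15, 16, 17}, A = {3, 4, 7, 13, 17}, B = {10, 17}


LHS: A ∩ B = {17}
(A ∩ B)' = U \ (A ∩ B) = {1, 2, 3, 4, 5, 6, 7, 8, 9, 10, 11, 12, 13, 14, 15, 16}
A' = {1, 2, 5, 6, 8, 9, 10, 11, 12, 14, 15, 16}, B' = {1, 2, 3, 4, 5, 6, 7, 8, 9, 11, 12, 13, 14, 15, 16}
Claimed RHS: A' ∩ B' = {1, 2, 5, 6, 8, 9, 11, 12, 14, 15, 16}
Identity is INVALID: LHS = {1, 2, 3, 4, 5, 6, 7, 8, 9, 10, 11, 12, 13, 14, 15, 16} but the RHS claimed here equals {1, 2, 5, 6, 8, 9, 11, 12, 14, 15, 16}. The correct form is (A ∩ B)' = A' ∪ B'.

Identity is invalid: (A ∩ B)' = {1, 2, 3, 4, 5, 6, 7, 8, 9, 10, 11, 12, 13, 14, 15, 16} but A' ∩ B' = {1, 2, 5, 6, 8, 9, 11, 12, 14, 15, 16}. The correct De Morgan law is (A ∩ B)' = A' ∪ B'.


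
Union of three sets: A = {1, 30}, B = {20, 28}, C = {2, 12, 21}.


A ∪ B = {1, 20, 28, 30}
(A ∪ B) ∪ C = {1, 2, 12, 20, 21, 28, 30}

A ∪ B ∪ C = {1, 2, 12, 20, 21, 28, 30}


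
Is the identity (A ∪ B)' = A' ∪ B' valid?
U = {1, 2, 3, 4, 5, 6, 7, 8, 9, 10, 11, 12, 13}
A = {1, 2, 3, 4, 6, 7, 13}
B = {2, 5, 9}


LHS: A ∪ B = {1, 2, 3, 4, 5, 6, 7, 9, 13}
(A ∪ B)' = U \ (A ∪ B) = {8, 10, 11, 12}
A' = {5, 8, 9, 10, 11, 12}, B' = {1, 3, 4, 6, 7, 8, 10, 11, 12, 13}
Claimed RHS: A' ∪ B' = {1, 3, 4, 5, 6, 7, 8, 9, 10, 11, 12, 13}
Identity is INVALID: LHS = {8, 10, 11, 12} but the RHS claimed here equals {1, 3, 4, 5, 6, 7, 8, 9, 10, 11, 12, 13}. The correct form is (A ∪ B)' = A' ∩ B'.

Identity is invalid: (A ∪ B)' = {8, 10, 11, 12} but A' ∪ B' = {1, 3, 4, 5, 6, 7, 8, 9, 10, 11, 12, 13}. The correct De Morgan law is (A ∪ B)' = A' ∩ B'.


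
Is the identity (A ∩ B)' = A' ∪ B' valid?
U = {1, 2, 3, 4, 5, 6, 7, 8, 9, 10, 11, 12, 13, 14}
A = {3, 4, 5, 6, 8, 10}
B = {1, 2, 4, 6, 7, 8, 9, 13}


LHS: A ∩ B = {4, 6, 8}
(A ∩ B)' = U \ (A ∩ B) = {1, 2, 3, 5, 7, 9, 10, 11, 12, 13, 14}
A' = {1, 2, 7, 9, 11, 12, 13, 14}, B' = {3, 5, 10, 11, 12, 14}
Claimed RHS: A' ∪ B' = {1, 2, 3, 5, 7, 9, 10, 11, 12, 13, 14}
Identity is VALID: LHS = RHS = {1, 2, 3, 5, 7, 9, 10, 11, 12, 13, 14} ✓

Identity is valid. (A ∩ B)' = A' ∪ B' = {1, 2, 3, 5, 7, 9, 10, 11, 12, 13, 14}


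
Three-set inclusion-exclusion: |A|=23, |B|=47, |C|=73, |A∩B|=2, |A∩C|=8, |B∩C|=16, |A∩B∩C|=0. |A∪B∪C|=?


|A∪B∪C| = |A|+|B|+|C| - |A∩B|-|A∩C|-|B∩C| + |A∩B∩C|
= 23+47+73 - 2-8-16 + 0
= 143 - 26 + 0
= 117

|A ∪ B ∪ C| = 117


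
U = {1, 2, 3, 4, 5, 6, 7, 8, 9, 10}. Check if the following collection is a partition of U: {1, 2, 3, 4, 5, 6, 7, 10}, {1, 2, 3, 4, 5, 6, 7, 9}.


A partition requires: (1) non-empty parts, (2) pairwise disjoint, (3) union = U
Parts: {1, 2, 3, 4, 5, 6, 7, 10}, {1, 2, 3, 4, 5, 6, 7, 9}
Union of parts: {1, 2, 3, 4, 5, 6, 7, 9, 10}
U = {1, 2, 3, 4, 5, 6, 7, 8, 9, 10}
All non-empty? True
Pairwise disjoint? False
Covers U? False

No, not a valid partition


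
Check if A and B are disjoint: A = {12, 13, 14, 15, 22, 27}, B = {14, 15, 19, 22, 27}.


Disjoint means A ∩ B = ∅.
A ∩ B = {14, 15, 22, 27}
A ∩ B ≠ ∅, so A and B are NOT disjoint.

No, A and B are not disjoint (A ∩ B = {14, 15, 22, 27})


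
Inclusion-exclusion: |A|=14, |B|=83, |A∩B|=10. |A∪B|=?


|A ∪ B| = |A| + |B| - |A ∩ B|
= 14 + 83 - 10
= 87

|A ∪ B| = 87


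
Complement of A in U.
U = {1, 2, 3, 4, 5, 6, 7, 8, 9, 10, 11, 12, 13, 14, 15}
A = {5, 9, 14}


Aᶜ = U \ A = elements in U but not in A
U = {1, 2, 3, 4, 5, 6, 7, 8, 9, 10, 11, 12, 13, 14, 15}
A = {5, 9, 14}
Aᶜ = {1, 2, 3, 4, 6, 7, 8, 10, 11, 12, 13, 15}

Aᶜ = {1, 2, 3, 4, 6, 7, 8, 10, 11, 12, 13, 15}


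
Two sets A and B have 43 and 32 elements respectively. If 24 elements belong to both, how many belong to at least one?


|A ∪ B| = |A| + |B| - |A ∩ B|
= 43 + 32 - 24
= 51

|A ∪ B| = 51


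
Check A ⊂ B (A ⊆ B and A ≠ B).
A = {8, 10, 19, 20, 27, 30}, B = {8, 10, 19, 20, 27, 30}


A ⊂ B requires: A ⊆ B AND A ≠ B.
A ⊆ B? Yes
A = B? Yes
A = B, so A is not a PROPER subset.

No, A is not a proper subset of B


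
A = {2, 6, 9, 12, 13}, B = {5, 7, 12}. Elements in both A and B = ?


A = {2, 6, 9, 12, 13}
B = {5, 7, 12}
Region: in both A and B
Elements: {12}

Elements in both A and B: {12}


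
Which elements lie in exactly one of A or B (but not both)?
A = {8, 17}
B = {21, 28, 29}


A △ B = (A \ B) ∪ (B \ A) = elements in exactly one of A or B
A \ B = {8, 17}
B \ A = {21, 28, 29}
A △ B = {8, 17, 21, 28, 29}

A △ B = {8, 17, 21, 28, 29}


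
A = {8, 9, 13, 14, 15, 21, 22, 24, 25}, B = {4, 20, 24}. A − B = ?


A \ B = elements in A but not in B
A = {8, 9, 13, 14, 15, 21, 22, 24, 25}
B = {4, 20, 24}
Remove from A any elements in B
A \ B = {8, 9, 13, 14, 15, 21, 22, 25}

A \ B = {8, 9, 13, 14, 15, 21, 22, 25}


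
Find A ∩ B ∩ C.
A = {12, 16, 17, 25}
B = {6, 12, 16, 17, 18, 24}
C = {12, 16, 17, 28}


A ∩ B = {12, 16, 17}
(A ∩ B) ∩ C = {12, 16, 17}

A ∩ B ∩ C = {12, 16, 17}


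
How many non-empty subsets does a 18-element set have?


Total subsets = 2^n = 2^18 = 262144
Non-empty subsets exclude the empty set: 2^n - 1
= 262144 - 1
= 262143

Number of non-empty subsets = 262143


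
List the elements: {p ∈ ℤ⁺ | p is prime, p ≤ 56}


Checking each candidate:
Condition: primes ≤ 56
Result = {2, 3, 5, 7, 11, 13, 17, 19, 23, 29, 31, 37, 41, 43, 47, 53}

{2, 3, 5, 7, 11, 13, 17, 19, 23, 29, 31, 37, 41, 43, 47, 53}


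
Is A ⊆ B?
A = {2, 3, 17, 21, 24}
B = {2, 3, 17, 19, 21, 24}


A ⊆ B means every element of A is in B.
All elements of A are in B.
So A ⊆ B.

Yes, A ⊆ B


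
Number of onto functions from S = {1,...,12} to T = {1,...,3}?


n = |S| = 12, k = |T| = 3. Surjections via inclusion-exclusion:
S(n,k) = Σ(-1)^i × C(k,i) × (k-i)^n, i=0 to k
i=0: (-1)^0×C(3,0)×3^12 = 531441
i=1: (-1)^1×C(3,1)×2^12 = -12288
i=2: (-1)^2×C(3,2)×1^12 = 3
i=3: (-1)^3×C(3,3)×0^12 = 0
Total = 519156

Number of surjections = 519156


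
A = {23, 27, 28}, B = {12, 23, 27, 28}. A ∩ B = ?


A ∩ B = elements in both A and B
A = {23, 27, 28}
B = {12, 23, 27, 28}
A ∩ B = {23, 27, 28}

A ∩ B = {23, 27, 28}


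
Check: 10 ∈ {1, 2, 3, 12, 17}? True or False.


A = {1, 2, 3, 12, 17}
Checking if 10 is in A
10 is not in A → False

10 ∉ A


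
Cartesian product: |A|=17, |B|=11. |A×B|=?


|A × B| = |A| × |B|
= 17 × 11
= 187

|A × B| = 187


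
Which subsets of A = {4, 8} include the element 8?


A subset of A contains 8 iff the remaining 1 elements form any subset of A \ {8}.
Count: 2^(n-1) = 2^1 = 2
Subsets containing 8: {8}, {4, 8}

Subsets containing 8 (2 total): {8}, {4, 8}


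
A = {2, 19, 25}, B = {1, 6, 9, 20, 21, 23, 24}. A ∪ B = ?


A ∪ B = all elements in A or B (or both)
A = {2, 19, 25}
B = {1, 6, 9, 20, 21, 23, 24}
A ∪ B = {1, 2, 6, 9, 19, 20, 21, 23, 24, 25}

A ∪ B = {1, 2, 6, 9, 19, 20, 21, 23, 24, 25}


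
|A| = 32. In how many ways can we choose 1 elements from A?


C(n,k) = n! / (k!(n-k)!)
C(32,1) = 32! / (1!31!)
= 32

C(32,1) = 32


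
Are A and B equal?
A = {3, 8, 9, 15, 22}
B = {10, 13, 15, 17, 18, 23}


Two sets are equal iff they have exactly the same elements.
A = {3, 8, 9, 15, 22}
B = {10, 13, 15, 17, 18, 23}
Differences: {3, 8, 9, 10, 13, 17, 18, 22, 23}
A ≠ B

No, A ≠ B


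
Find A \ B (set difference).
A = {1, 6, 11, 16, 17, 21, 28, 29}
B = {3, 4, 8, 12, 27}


A \ B = elements in A but not in B
A = {1, 6, 11, 16, 17, 21, 28, 29}
B = {3, 4, 8, 12, 27}
Remove from A any elements in B
A \ B = {1, 6, 11, 16, 17, 21, 28, 29}

A \ B = {1, 6, 11, 16, 17, 21, 28, 29}


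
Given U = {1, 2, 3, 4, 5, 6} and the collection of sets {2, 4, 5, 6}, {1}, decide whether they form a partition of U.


A partition requires: (1) non-empty parts, (2) pairwise disjoint, (3) union = U
Parts: {2, 4, 5, 6}, {1}
Union of parts: {1, 2, 4, 5, 6}
U = {1, 2, 3, 4, 5, 6}
All non-empty? True
Pairwise disjoint? True
Covers U? False

No, not a valid partition


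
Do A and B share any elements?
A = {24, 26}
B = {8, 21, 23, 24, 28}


Disjoint means A ∩ B = ∅.
A ∩ B = {24}
A ∩ B ≠ ∅, so A and B are NOT disjoint.

Yes — A and B share the element(s) of A ∩ B = {24}, so they are not disjoint


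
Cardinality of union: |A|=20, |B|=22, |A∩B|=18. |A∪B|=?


|A ∪ B| = |A| + |B| - |A ∩ B|
= 20 + 22 - 18
= 24

|A ∪ B| = 24


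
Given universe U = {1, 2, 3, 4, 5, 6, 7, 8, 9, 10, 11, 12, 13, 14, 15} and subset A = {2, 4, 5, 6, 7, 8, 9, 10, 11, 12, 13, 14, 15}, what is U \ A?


Aᶜ = U \ A = elements in U but not in A
U = {1, 2, 3, 4, 5, 6, 7, 8, 9, 10, 11, 12, 13, 14, 15}
A = {2, 4, 5, 6, 7, 8, 9, 10, 11, 12, 13, 14, 15}
Aᶜ = {1, 3}

Aᶜ = {1, 3}


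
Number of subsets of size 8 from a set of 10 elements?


C(n,k) = n! / (k!(n-k)!)
C(10,8) = 10! / (8!2!)
= 45

C(10,8) = 45


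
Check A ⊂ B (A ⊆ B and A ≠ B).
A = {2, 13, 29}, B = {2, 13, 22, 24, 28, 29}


A ⊂ B requires: A ⊆ B AND A ≠ B.
A ⊆ B? Yes
A = B? No
A ⊂ B: Yes (A is a proper subset of B)

Yes, A ⊂ B


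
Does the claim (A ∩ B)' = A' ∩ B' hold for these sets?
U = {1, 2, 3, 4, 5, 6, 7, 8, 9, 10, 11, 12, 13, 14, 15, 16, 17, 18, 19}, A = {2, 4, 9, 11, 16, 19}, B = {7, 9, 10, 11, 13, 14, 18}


LHS: A ∩ B = {9, 11}
(A ∩ B)' = U \ (A ∩ B) = {1, 2, 3, 4, 5, 6, 7, 8, 10, 12, 13, 14, 15, 16, 17, 18, 19}
A' = {1, 3, 5, 6, 7, 8, 10, 12, 13, 14, 15, 17, 18}, B' = {1, 2, 3, 4, 5, 6, 8, 12, 15, 16, 17, 19}
Claimed RHS: A' ∩ B' = {1, 3, 5, 6, 8, 12, 15, 17}
Identity is INVALID: LHS = {1, 2, 3, 4, 5, 6, 7, 8, 10, 12, 13, 14, 15, 16, 17, 18, 19} but the RHS claimed here equals {1, 3, 5, 6, 8, 12, 15, 17}. The correct form is (A ∩ B)' = A' ∪ B'.

Identity is invalid: (A ∩ B)' = {1, 2, 3, 4, 5, 6, 7, 8, 10, 12, 13, 14, 15, 16, 17, 18, 19} but A' ∩ B' = {1, 3, 5, 6, 8, 12, 15, 17}. The correct De Morgan law is (A ∩ B)' = A' ∪ B'.


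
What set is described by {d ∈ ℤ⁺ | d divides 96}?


Checking each candidate:
Condition: positive divisors of 96
Result = {1, 2, 3, 4, 6, 8, 12, 16, 24, 32, 48, 96}

{1, 2, 3, 4, 6, 8, 12, 16, 24, 32, 48, 96}


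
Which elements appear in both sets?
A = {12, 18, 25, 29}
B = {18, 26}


A ∩ B = elements in both A and B
A = {12, 18, 25, 29}
B = {18, 26}
A ∩ B = {18}

A ∩ B = {18}


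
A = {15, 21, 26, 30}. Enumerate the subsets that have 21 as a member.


A subset of A contains 21 iff the remaining 3 elements form any subset of A \ {21}.
Count: 2^(n-1) = 2^3 = 8
Subsets containing 21: {21}, {15, 21}, {21, 26}, {21, 30}, {15, 21, 26}, {15, 21, 30}, {21, 26, 30}, {15, 21, 26, 30}

Subsets containing 21 (8 total): {21}, {15, 21}, {21, 26}, {21, 30}, {15, 21, 26}, {15, 21, 30}, {21, 26, 30}, {15, 21, 26, 30}


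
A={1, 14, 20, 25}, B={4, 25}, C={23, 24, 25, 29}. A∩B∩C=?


A ∩ B = {25}
(A ∩ B) ∩ C = {25}

A ∩ B ∩ C = {25}


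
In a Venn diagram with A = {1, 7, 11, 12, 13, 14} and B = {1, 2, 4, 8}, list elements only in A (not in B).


A = {1, 7, 11, 12, 13, 14}
B = {1, 2, 4, 8}
Region: only in A (not in B)
Elements: {7, 11, 12, 13, 14}

Elements only in A (not in B): {7, 11, 12, 13, 14}


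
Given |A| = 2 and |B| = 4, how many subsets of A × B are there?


A relation from A to B is any subset of A × B.
|A × B| = 2 × 4 = 8
# relations = 2^|A × B| = 2^8 = 256

Number of relations = 256


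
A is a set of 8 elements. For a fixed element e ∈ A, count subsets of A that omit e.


Subsets of A avoiding e are subsets of A \ {e}, which has 7 elements.
Count = 2^(n-1) = 2^7
= 128

Number of subsets avoiding e = 128
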